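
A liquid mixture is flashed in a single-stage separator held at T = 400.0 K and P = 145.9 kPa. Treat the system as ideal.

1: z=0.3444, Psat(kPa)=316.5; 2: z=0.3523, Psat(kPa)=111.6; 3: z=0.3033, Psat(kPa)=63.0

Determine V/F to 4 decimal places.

V/F = 0.3030

Raoult's law: Kᵢ = Pᵢˢᵃᵗ/P = Pᵢˢᵃᵗ/145.9.
  K_1 = 316.5/145.9 = 2.169294, K_2 = 111.6/145.9 = 0.764907, K_3 = 63.0/145.9 = 0.431803
Rachford–Rice: g(V/F) = Σ zᵢ(Kᵢ−1)/(1+V/F(Kᵢ−1)) = 0.
Feasibility: ΣzᵢKᵢ = 1.1475, Σzᵢ/Kᵢ = 1.3217 — both > 1, two phases present.
Iterate (Newton) starting at V/F = 0.68:
  V/F = 0.6800: g = -0.15510, g' = -0.4338 → V/F = 0.3224
  V/F = 0.3224: g = -0.00816, g' = -0.4179 → V/F = 0.3029
  V/F = 0.3029: g = 0.00004, g' = -0.4222 → V/F = 0.3030
Converged at V/F = 0.3030.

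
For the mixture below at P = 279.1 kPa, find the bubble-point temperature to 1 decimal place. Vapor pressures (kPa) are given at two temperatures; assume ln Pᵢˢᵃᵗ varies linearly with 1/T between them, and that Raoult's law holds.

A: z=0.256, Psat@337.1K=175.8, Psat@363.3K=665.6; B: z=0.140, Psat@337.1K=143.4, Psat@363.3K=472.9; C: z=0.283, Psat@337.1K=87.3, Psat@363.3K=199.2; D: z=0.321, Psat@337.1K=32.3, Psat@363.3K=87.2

Bubble-point temperature: ΣzᵢPᵢˢᵃᵗ(T) = P. Interpolate ln Pᵢˢᵃᵗ = aᵢ + bᵢ/T.
  T = 337.1 K: ΣzᵢPᵢˢᵃᵗ = 100.15 kPa
  T = 363.3 K: ΣzᵢPᵢˢᵃᵗ = 320.96 kPa
  T = 350.2 K: ΣzᵢPᵢˢᵃᵗ = 182.31 kPa
  T = 356.8 K: ΣzᵢPᵢˢᵃᵗ = 243.41 kPa
  T = 360.1 K: ΣzᵢPᵢˢᵃᵗ = 280.38 kPa
  T = 358.5 K: ΣzᵢPᵢˢᵃᵗ = 261.87 kPa
Interpolating between 358.5 K and 360.1 K gives T ≈ 360.0 K.

T = 360.0 K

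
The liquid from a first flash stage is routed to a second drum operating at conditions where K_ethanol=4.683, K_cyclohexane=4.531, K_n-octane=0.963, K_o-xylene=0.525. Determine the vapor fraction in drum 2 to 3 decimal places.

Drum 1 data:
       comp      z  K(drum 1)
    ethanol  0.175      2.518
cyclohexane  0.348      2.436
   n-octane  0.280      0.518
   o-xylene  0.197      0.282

Drum 1:
Let ψ₁ = V/F and solve Σ zᵢ(Kᵢ−1)/(1+ψ₁(Kᵢ−1)) = 0.
g(0) = ΣzᵢKᵢ − 1 = 0.489 and g(1) = 1 − Σzᵢ/Kᵢ = -0.451, so a root lies in (0, 1).
Newton iteration, ψ₁⁰ = 0.5:
  ψ₁ = 0.500: g = 0.0434, g' = -0.734 → ψ₁ = 0.559
Converged at ψ₁ = 0.559.
Drum-1 compositions:
  ethanol: x = 0.095, y = 0.238
  cyclohexane: x = 0.193, y = 0.470
  n-octane: x = 0.383, y = 0.199
  o-xylene: x = 0.329, y = 0.093
Drum-2 feed = drum-1 liquid: z₂ = (0.0947, 0.1931, 0.3832, 0.3290).
Drum 2:
Material balance + equilibrium reduce to Σ zᵢ(Kᵢ−1)/(1+ψ₂(Kᵢ−1)) = 0.
Check two-phase: ΣzᵢKᵢ = 1.860 > 1 and Σzᵢ/Kᵢ = 1.088 > 1, so g(0) = 0.860 > 0 and g(1) = -0.088 < 0.
Newton–Raphson from ψ₂ = 0.5:
  ψ₂ = 0.500: g = 0.1498, g' = -0.602 → ψ₂ = 0.749
  ψ₂ = 0.749: g = 0.0227, g' = -0.452 → ψ₂ = 0.799
  ψ₂ = 0.799: g = 0.0003, g' = -0.441 → ψ₂ = 0.800
Converged at ψ₂ = 0.800.
  ethanol: x = 0.024, y = 0.112
  cyclohexane: x = 0.050, y = 0.229
  n-octane: x = 0.395, y = 0.380
  o-xylene: x = 0.531, y = 0.279

V/F (drum 2) = 0.800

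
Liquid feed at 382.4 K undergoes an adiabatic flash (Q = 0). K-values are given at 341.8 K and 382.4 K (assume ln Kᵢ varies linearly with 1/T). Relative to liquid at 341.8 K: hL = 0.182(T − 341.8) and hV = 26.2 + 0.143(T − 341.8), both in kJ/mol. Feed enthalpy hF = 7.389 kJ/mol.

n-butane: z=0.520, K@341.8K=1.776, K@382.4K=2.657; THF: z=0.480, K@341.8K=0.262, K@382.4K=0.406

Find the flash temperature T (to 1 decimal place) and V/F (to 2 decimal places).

Adiabatic flash: solve Rachford–Rice at each trial T, then check hF = ψ·hV(T) + (1−ψ)·hL(T).
  T = 341.8 K: K = (1.776, 0.262), RR gives ψ = 0.086, H_out = 2.255 kJ/mol
  T = 382.4 K: K = (2.657, 0.406), RR gives ψ = 0.586, H_out = 21.808 kJ/mol
  T = 362.1 K: K = (2.197, 0.330), RR gives ψ = 0.375, H_out = 13.230 kJ/mol
  T = 352.0 K: K = (1.982, 0.295), RR gives ψ = 0.249, H_out = 8.288 kJ/mol
  T = 346.9 K: K = (1.878, 0.278), RR gives ψ = 0.174, H_out = 5.448 kJ/mol
  T = 349.4 K: K = (1.929, 0.287), RR gives ψ = 0.212, H_out = 6.877 kJ/mol
  T = 350.7 K: K = (1.956, 0.291), RR gives ψ = 0.231, H_out = 7.592 kJ/mol
Linear interpolation between T = 349.4 (H_out = 6.877) and T = 350.7 (H_out = 7.592) on hF = 7.389 gives T ≈ 350.3 K, at which ψ = 0.23.

T = 350.3 K, V/F = 0.23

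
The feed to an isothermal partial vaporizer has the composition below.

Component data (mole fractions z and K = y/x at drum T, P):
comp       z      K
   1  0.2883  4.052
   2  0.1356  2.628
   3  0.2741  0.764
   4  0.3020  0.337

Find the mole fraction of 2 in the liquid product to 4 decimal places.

Newton iteration, ψ⁰ = 0.36:
  ψ = 0.3600: g = 0.22474, g' = -0.9998 → ψ = 0.5848
  ψ = 0.5848: g = 0.02700, g' = -0.8152 → ψ = 0.6179
  ψ = 0.6179: g = 0.00004, g' = -0.8136 → ψ = 0.6180
Converged at ψ = 0.6180.
Compositions from xᵢ = zᵢ/(1+ψ(Kᵢ−1)), yᵢ = Kᵢxᵢ:
  1: x = 0.0999, y = 0.4048
  2: x = 0.0676, y = 0.1776
  3: x = 0.3209, y = 0.2452
  4: x = 0.5116, y = 0.1724

x_2 = 0.0676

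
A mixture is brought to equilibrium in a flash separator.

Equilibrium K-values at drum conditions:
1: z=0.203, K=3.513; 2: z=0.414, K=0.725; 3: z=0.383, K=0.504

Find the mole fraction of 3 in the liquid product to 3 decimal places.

Newton–Raphson from β = 0.65:
  β = 0.650: g = -0.2253, g' = -0.436 → β = 0.134
  β = 0.134: g = 0.0600, g' = -0.860 → β = 0.204
  β = 0.204: g = 0.0055, g' = -0.713 → β = 0.211
Converged at β = 0.211.
Compositions from xᵢ = zᵢ/(1+β(Kᵢ−1)), yᵢ = Kᵢxᵢ:
  1: x = 0.133, y = 0.466
  2: x = 0.440, y = 0.319
  3: x = 0.428, y = 0.216

x_3 = 0.428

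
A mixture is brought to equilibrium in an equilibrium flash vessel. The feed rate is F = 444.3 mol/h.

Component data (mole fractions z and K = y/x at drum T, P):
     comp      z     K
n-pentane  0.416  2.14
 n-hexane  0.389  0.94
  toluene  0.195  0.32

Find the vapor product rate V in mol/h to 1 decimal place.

Rachford–Rice: g(ψ) = Σ zᵢ(Kᵢ−1)/(1+ψ(Kᵢ−1)) = 0.
Feasibility: ΣzᵢKᵢ = 1.318, Σzᵢ/Kᵢ = 1.218 — both > 1, two phases present.
Iterate (Newton) starting at ψ = 0.5:
  ψ = 0.500: g = 0.0771, g' = -0.428 → ψ = 0.680
  ψ = 0.680: g = -0.0039, g' = -0.485 → ψ = 0.672
Converged at ψ = 0.672.
Then V = ψ·F = 0.6721·444.3 = 298.6 mol/h and L = F − V = 145.7 mol/h.

V = 298.6 mol/h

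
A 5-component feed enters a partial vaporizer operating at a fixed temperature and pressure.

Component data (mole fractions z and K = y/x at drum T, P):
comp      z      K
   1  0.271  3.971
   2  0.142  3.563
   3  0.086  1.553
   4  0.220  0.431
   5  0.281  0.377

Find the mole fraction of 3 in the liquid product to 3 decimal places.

Rachford–Rice: g(V/F) = Σ zᵢ(Kᵢ−1)/(1+V/F(Kᵢ−1)) = 0.
Feasibility: ΣzᵢKᵢ = 1.916, Σzᵢ/Kᵢ = 1.419 — both > 1, two phases present.
Newton iteration, V/F⁰ = 0.5:
  V/F = 0.500: g = 0.0915, g' = -0.952 → V/F = 0.596
  V/F = 0.596: g = 0.0024, g' = -0.911 → V/F = 0.599
Converged at V/F = 0.599.
Compositions from xᵢ = zᵢ/(1+V/F(Kᵢ−1)), yᵢ = Kᵢxᵢ:
  1: x = 0.098, y = 0.387
  2: x = 0.056, y = 0.200
  3: x = 0.065, y = 0.100
  4: x = 0.334, y = 0.144
  5: x = 0.448, y = 0.169

x_3 = 0.065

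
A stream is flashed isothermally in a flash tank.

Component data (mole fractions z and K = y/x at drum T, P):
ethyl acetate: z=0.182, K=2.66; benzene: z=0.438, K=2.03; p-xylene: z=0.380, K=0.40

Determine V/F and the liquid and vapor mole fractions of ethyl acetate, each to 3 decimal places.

V/F = 0.713, x_ethyl acetate = 0.083, y_ethyl acetate = 0.222

Material balance + equilibrium reduce to Σ zᵢ(Kᵢ−1)/(1+V/F(Kᵢ−1)) = 0.
Feasibility: ΣzᵢKᵢ = 1.525, Σzᵢ/Kᵢ = 1.234 — both > 1, two phases present.
Newton–Raphson from V/F = 0.5:
  V/F = 0.500: g = 0.1372, g' = -0.631 → V/F = 0.717
  V/F = 0.717: g = -0.0029, g' = -0.680 → V/F = 0.713
Converged at V/F = 0.713.
Compositions from xᵢ = zᵢ/(1+V/F(Kᵢ−1)), yᵢ = Kᵢxᵢ:
  ethyl acetate: x = 0.083, y = 0.222
  benzene: x = 0.253, y = 0.513
  p-xylene: x = 0.664, y = 0.266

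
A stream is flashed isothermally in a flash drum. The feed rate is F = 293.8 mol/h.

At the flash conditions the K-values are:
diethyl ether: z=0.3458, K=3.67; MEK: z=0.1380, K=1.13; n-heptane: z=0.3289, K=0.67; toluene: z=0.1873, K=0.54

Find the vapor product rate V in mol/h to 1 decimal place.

Let β = V/F and solve Σ zᵢ(Kᵢ−1)/(1+β(Kᵢ−1)) = 0.
Feasibility: ΣzᵢKᵢ = 1.7465, Σzᵢ/Kᵢ = 1.0541 — both > 1, two phases present.
Newton iteration, β⁰ = 0.53:
  β = 0.5300: g = 0.15360, g' = -0.5466 → β = 0.8110
  β = 0.8110: g = 0.02228, g' = -0.4156 → β = 0.8646
  β = 0.8646: g = 0.00026, g' = -0.4065 → β = 0.8653
Converged at β = 0.8653.
Then V = β·F = 0.8653·293.8 = 254.2 mol/h and L = F − V = 39.6 mol/h.

V = 254.2 mol/h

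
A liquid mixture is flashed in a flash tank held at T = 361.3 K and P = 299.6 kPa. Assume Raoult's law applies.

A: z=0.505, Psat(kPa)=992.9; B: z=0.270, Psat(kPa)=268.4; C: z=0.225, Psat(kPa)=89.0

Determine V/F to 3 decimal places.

V/F = 0.819

Raoult's law: Kᵢ = Pᵢˢᵃᵗ/P = Pᵢˢᵃᵗ/299.6.
  K_A = 992.9/299.6 = 3.31409, K_B = 268.4/299.6 = 0.89586, K_C = 89.0/299.6 = 0.29706
Newton iteration, V/F⁰ = 0.45:
  V/F = 0.450: g = 0.3116, g' = -0.890 → V/F = 0.800
  V/F = 0.800: g = 0.0177, g' = -0.917 → V/F = 0.819
Converged at V/F = 0.819.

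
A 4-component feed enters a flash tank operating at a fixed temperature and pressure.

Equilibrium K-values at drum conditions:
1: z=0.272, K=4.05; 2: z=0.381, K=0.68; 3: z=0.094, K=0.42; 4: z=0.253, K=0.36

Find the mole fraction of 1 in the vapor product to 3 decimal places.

y_1 = 0.545

Let ψ = V/F and solve Σ zᵢ(Kᵢ−1)/(1+ψ(Kᵢ−1)) = 0.
Feasibility: ΣzᵢKᵢ = 1.491, Σzᵢ/Kᵢ = 1.554 — both > 1, two phases present.
Newton–Raphson from ψ = 0.44:
  ψ = 0.440: g = -0.0863, g' = -0.772 → ψ = 0.328
  ψ = 0.328: g = 0.0060, g' = -0.895 → ψ = 0.335
Converged at ψ = 0.335.
Compositions from xᵢ = zᵢ/(1+ψ(Kᵢ−1)), yᵢ = Kᵢxᵢ:
  1: x = 0.135, y = 0.545
  2: x = 0.427, y = 0.290
  3: x = 0.117, y = 0.049
  4: x = 0.322, y = 0.116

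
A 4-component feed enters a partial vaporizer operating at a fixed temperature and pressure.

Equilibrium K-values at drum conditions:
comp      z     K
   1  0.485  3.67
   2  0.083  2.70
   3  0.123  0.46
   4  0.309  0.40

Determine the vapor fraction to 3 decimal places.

ψ = 0.799

Material balance + equilibrium reduce to Σ zᵢ(Kᵢ−1)/(1+ψ(Kᵢ−1)) = 0.
Feasibility: ΣzᵢKᵢ = 2.184, Σzᵢ/Kᵢ = 1.203 — both > 1, two phases present.
Iterate (Newton) starting at ψ = 0.5:
  ψ = 0.500: g = 0.2750, g' = -0.999 → ψ = 0.775
  ψ = 0.775: g = 0.0217, g' = -0.907 → ψ = 0.799
Converged at ψ = 0.799.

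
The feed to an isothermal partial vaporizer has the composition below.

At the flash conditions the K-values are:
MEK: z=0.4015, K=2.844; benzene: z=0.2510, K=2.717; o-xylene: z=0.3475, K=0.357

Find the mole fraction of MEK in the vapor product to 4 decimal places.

y_MEK = 0.4542

Rachford–Rice: g(ψ) = Σ zᵢ(Kᵢ−1)/(1+ψ(Kᵢ−1)) = 0.
g(0) = ΣzᵢKᵢ − 1 = 0.9479 and g(1) = 1 − Σzᵢ/Kᵢ = -0.2069, so a root lies in (0, 1).
Iterate (Newton) starting at ψ = 0.5:
  ψ = 0.5000: g = 0.28778, g' = -0.8959 → ψ = 0.8212
  ψ = 0.8212: g = -0.00016, g' = -0.9884 → ψ = 0.8211
Converged at ψ = 0.8211.
Compositions from xᵢ = zᵢ/(1+ψ(Kᵢ−1)), yᵢ = Kᵢxᵢ:
  MEK: x = 0.1597, y = 0.4542
  benzene: x = 0.1042, y = 0.2830
  o-xylene: x = 0.7361, y = 0.2628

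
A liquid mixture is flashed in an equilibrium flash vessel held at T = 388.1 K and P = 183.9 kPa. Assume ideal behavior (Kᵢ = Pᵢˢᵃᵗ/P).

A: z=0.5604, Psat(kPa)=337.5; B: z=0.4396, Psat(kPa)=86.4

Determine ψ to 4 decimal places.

Raoult's law: Kᵢ = Pᵢˢᵃᵗ/P = Pᵢˢᵃᵗ/183.9.
  K_A = 337.5/183.9 = 1.835237, K_B = 86.4/183.9 = 0.469821
Rachford–Rice: g(ψ) = Σ zᵢ(Kᵢ−1)/(1+ψ(Kᵢ−1)) = 0.
Feasibility: ΣzᵢKᵢ = 1.2350, Σzᵢ/Kᵢ = 1.2410 — both > 1, two phases present.
Newton iteration, ψ⁰ = 0.5:
  ψ = 0.5000: g = 0.01304, g' = -0.4233 → ψ = 0.5308
  ψ = 0.5308: g = -0.00005, g' = -0.4270 → ψ = 0.5307
Converged at ψ = 0.5307.

ψ = 0.5307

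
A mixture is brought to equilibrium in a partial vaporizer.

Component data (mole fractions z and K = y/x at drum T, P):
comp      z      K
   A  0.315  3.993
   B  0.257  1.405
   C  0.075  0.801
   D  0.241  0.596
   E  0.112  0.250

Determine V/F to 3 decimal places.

Material balance + equilibrium reduce to Σ zᵢ(Kᵢ−1)/(1+V/F(Kᵢ−1)) = 0.
g(0) = ΣzᵢKᵢ − 1 = 0.851 and g(1) = 1 − Σzᵢ/Kᵢ = -0.208, so a root lies in (0, 1).
Newton iteration, V/F⁰ = 0.66:
  V/F = 0.660: g = 0.0827, g' = -0.669 → V/F = 0.784
  V/F = 0.784: g = -0.0031, g' = -0.735 → V/F = 0.779
Converged at V/F = 0.779.

V/F = 0.779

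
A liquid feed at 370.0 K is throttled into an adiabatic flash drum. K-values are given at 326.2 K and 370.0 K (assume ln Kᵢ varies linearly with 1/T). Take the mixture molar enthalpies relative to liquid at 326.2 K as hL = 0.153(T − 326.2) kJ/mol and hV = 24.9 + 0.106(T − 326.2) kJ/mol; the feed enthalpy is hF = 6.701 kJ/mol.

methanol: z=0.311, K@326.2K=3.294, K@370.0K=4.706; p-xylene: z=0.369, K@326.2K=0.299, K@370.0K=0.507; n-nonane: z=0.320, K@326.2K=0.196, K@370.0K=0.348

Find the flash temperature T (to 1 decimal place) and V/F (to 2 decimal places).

Adiabatic flash: solve Rachford–Rice at each trial T, then check hF = ψ·hV(T) + (1−ψ)·hL(T).
  T = 326.2 K: K = (3.294, 0.299, 0.196), RR gives ψ = 0.115, H_out = 2.858 kJ/mol
  T = 370.0 K: K = (4.706, 0.507, 0.348), RR gives ψ = 0.360, H_out = 14.924 kJ/mol
  T = 348.1 K: K = (3.982, 0.396, 0.266), RR gives ψ = 0.236, H_out = 8.987 kJ/mol
  T = 337.1 K: K = (3.631, 0.345, 0.229), RR gives ψ = 0.177, H_out = 5.976 kJ/mol
  T = 342.6 K: K = (3.805, 0.370, 0.247), RR gives ψ = 0.207, H_out = 7.492 kJ/mol
  T = 339.9 K: K = (3.719, 0.358, 0.238), RR gives ψ = 0.192, H_out = 6.751 kJ/mol
  T = 338.5 K: K = (3.675, 0.352, 0.234), RR gives ψ = 0.184, H_out = 6.365 kJ/mol
Linear interpolation between T = 338.5 (H_out = 6.365) and T = 339.9 (H_out = 6.751) on hF = 6.701 gives T ≈ 339.7 K, at which ψ = 0.19.

T = 339.7 K, V/F = 0.19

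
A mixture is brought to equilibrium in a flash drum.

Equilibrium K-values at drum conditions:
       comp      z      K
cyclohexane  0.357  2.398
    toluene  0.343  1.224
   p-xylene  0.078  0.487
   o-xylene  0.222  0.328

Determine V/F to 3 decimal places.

Rachford–Rice: g(V/F) = Σ zᵢ(Kᵢ−1)/(1+V/F(Kᵢ−1)) = 0.
Check two-phase: ΣzᵢKᵢ = 1.387 > 1 and Σzᵢ/Kᵢ = 1.266 > 1, so g(0) = 0.387 > 0 and g(1) = -0.266 < 0.
Newton iteration, V/F⁰ = 0.32:
  V/F = 0.320: g = 0.1786, g' = -0.540 → V/F = 0.651
  V/F = 0.651: g = 0.0033, g' = -0.567 → V/F = 0.656
Converged at V/F = 0.656.

V/F = 0.656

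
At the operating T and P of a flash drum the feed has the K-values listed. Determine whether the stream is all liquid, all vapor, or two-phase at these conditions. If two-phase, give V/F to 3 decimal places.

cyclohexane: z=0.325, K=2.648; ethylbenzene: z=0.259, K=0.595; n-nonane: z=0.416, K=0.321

two-phase, V/F = 0.154

ΣzᵢKᵢ = 1.148; Σzᵢ/Kᵢ = 1.854.
Both exceed 1, so a two-phase solution exists.
Material balance + equilibrium reduce to Σ zᵢ(Kᵢ−1)/(1+ψ(Kᵢ−1)) = 0.
Iterate (Newton) starting at ψ = 0.5:
  ψ = 0.500: g = -0.2655, g' = -0.772 → ψ = 0.156
  ψ = 0.156: g = -0.0018, g' = -0.847 → ψ = 0.154
Converged at ψ = 0.154.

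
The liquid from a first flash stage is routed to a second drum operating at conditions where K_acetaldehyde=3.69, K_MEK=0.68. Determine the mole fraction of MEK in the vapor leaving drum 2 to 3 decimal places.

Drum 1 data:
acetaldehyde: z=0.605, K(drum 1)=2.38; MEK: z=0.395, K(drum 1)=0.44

y_MEK (drum 2) = 0.608

Drum 1:
Rachford–Rice: g(ψ₁) = Σ zᵢ(Kᵢ−1)/(1+ψ₁(Kᵢ−1)) = 0.
Feasibility: ΣzᵢKᵢ = 1.614, Σzᵢ/Kᵢ = 1.152 — both > 1, two phases present.
Newton iteration, ψ₁⁰ = 0.47:
  ψ₁ = 0.470: g = 0.2062, g' = -0.652 → ψ₁ = 0.786
  ψ₁ = 0.786: g = 0.0052, g' = -0.660 → ψ₁ = 0.794
Converged at ψ₁ = 0.794.
Drum-1 compositions:
  acetaldehyde: x = 0.289, y = 0.687
  MEK: x = 0.711, y = 0.313
Drum-2 feed = drum-1 liquid: z₂ = (0.2887, 0.7113).
Drum 2:
Rachford–Rice: g(ψ₂) = Σ zᵢ(Kᵢ−1)/(1+ψ₂(Kᵢ−1)) = 0.
Check two-phase: ΣzᵢKᵢ = 1.549 > 1 and Σzᵢ/Kᵢ = 1.124 > 1, so g(0) = 0.549 > 0 and g(1) = -0.124 < 0.
Newton iteration, ψ₂⁰ = 0.5:
  ψ₂ = 0.500: g = 0.0601, g' = -0.483 → ψ₂ = 0.624
  ψ₂ = 0.624: g = 0.0053, g' = -0.405 → ψ₂ = 0.638
Converged at ψ₂ = 0.638.
  acetaldehyde: x = 0.106, y = 0.392
  MEK: x = 0.894, y = 0.608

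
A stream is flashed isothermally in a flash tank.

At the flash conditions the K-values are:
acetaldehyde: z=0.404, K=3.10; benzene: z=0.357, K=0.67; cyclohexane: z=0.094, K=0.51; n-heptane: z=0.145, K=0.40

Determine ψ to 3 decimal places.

ψ = 0.647

Material balance + equilibrium reduce to Σ zᵢ(Kᵢ−1)/(1+ψ(Kᵢ−1)) = 0.
Check two-phase: ΣzᵢKᵢ = 1.598 > 1 and Σzᵢ/Kᵢ = 1.210 > 1, so g(0) = 0.598 > 0 and g(1) = -0.210 < 0.
Newton iteration, ψ⁰ = 0.67:
  ψ = 0.670: g = -0.0128, g' = -0.568 → ψ = 0.647
Converged at ψ = 0.647.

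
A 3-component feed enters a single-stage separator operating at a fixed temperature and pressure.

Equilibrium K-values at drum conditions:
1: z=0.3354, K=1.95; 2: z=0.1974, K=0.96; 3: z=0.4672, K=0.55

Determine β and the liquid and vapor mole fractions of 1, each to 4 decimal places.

β = 0.2901, x_1 = 0.2629, y_1 = 0.5127

Material balance + equilibrium reduce to Σ zᵢ(Kᵢ−1)/(1+β(Kᵢ−1)) = 0.
Check two-phase: ΣzᵢKᵢ = 1.1005 > 1 and Σzᵢ/Kᵢ = 1.2271 > 1, so g(0) = 0.1005 > 0 and g(1) = -0.2271 < 0.
Newton iteration, β⁰ = 0.53:
  β = 0.5300: g = -0.07223, g' = -0.2974 → β = 0.2871
  β = 0.2871: g = 0.00092, g' = -0.3119 → β = 0.2901
Converged at β = 0.2901.
Compositions from xᵢ = zᵢ/(1+β(Kᵢ−1)), yᵢ = Kᵢxᵢ:
  1: x = 0.2629, y = 0.5127
  2: x = 0.1997, y = 0.1917
  3: x = 0.5373, y = 0.2955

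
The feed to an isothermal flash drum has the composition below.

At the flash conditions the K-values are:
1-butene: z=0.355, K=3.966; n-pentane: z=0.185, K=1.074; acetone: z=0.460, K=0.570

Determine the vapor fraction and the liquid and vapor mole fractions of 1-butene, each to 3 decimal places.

Let ψ = V/F and solve Σ zᵢ(Kᵢ−1)/(1+ψ(Kᵢ−1)) = 0.
Feasibility: ΣzᵢKᵢ = 1.869, Σzᵢ/Kᵢ = 1.069 — both > 1, two phases present.
Newton–Raphson from ψ = 0.61:
  ψ = 0.610: g = 0.1198, g' = -0.553 → ψ = 0.827
  ψ = 0.827: g = 0.0111, g' = -0.468 → ψ = 0.850
Converged at ψ = 0.850.
Compositions from xᵢ = zᵢ/(1+ψ(Kᵢ−1)), yᵢ = Kᵢxᵢ:
  1-butene: x = 0.101, y = 0.400
  n-pentane: x = 0.174, y = 0.187
  acetone: x = 0.725, y = 0.413

ψ = 0.850, x_1-butene = 0.101, y_1-butene = 0.400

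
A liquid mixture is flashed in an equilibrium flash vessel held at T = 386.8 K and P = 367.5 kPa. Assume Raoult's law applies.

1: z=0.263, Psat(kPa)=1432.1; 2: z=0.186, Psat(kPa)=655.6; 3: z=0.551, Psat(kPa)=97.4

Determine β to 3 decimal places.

Raoult's law: Kᵢ = Pᵢˢᵃᵗ/P = Pᵢˢᵃᵗ/367.5.
  K_1 = 1432.1/367.5 = 3.89687, K_2 = 655.6/367.5 = 1.78395, K_3 = 97.4/367.5 = 0.26503
Rachford–Rice: g(β) = Σ zᵢ(Kᵢ−1)/(1+β(Kᵢ−1)) = 0.
Feasibility: ΣzᵢKᵢ = 1.503, Σzᵢ/Kᵢ = 2.251 — both > 1, two phases present.
Newton iteration, β⁰ = 0.5:
  β = 0.500: g = -0.2243, g' = -1.171 → β = 0.308
  β = 0.308: g = -0.0039, g' = -1.187 → β = 0.305
Converged at β = 0.305.

β = 0.305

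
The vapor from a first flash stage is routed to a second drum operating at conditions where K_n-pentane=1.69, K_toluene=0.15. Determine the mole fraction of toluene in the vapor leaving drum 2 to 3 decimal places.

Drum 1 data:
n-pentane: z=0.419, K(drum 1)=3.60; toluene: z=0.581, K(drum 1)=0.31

y_toluene (drum 2) = 0.067

Drum 1:
Rachford–Rice: g(ψ₁) = Σ zᵢ(Kᵢ−1)/(1+ψ₁(Kᵢ−1)) = 0.
Check two-phase: ΣzᵢKᵢ = 1.689 > 1 and Σzᵢ/Kᵢ = 1.991 > 1, so g(0) = 0.689 > 0 and g(1) = -0.991 < 0.
Binary case is linear: z₁(K₁−1)(1+ψ₁(K₂−1)) + z₂(K₂−1)(1+ψ₁(K₁−1)) = 0
⇒ ψ₁ = [z₁(K₁−1)+z₂(K₂−1)] / [−(K₁−1)(K₂−1)] = 0.6885/1.7940 = 0.384
Drum-1 compositions:
  n-pentane: x = 0.210, y = 0.755
  toluene: x = 0.790, y = 0.245
Drum-2 feed = drum-1 vapor: z₂ = (0.7550, 0.2450).
Drum 2:
Let ψ₂ = V/F and solve Σ zᵢ(Kᵢ−1)/(1+ψ₂(Kᵢ−1)) = 0.
g(0) = ΣzᵢKᵢ − 1 = 0.313 and g(1) = 1 − Σzᵢ/Kᵢ = -1.080, so a root lies in (0, 1).
Newton–Raphson from ψ₂ = 0.5:
  ψ₂ = 0.500: g = 0.0252, g' = -0.734 → ψ₂ = 0.534
  ψ₂ = 0.534: g = -0.0009, g' = -0.786 → ψ₂ = 0.533
Converged at ψ₂ = 0.533.
  n-pentane: x = 0.552, y = 0.933
  toluene: x = 0.448, y = 0.067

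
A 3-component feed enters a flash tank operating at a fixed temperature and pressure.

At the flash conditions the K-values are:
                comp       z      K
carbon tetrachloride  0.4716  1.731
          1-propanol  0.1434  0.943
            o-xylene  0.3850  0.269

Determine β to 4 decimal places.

Rachford–Rice: g(β) = Σ zᵢ(Kᵢ−1)/(1+β(Kᵢ−1)) = 0.
Check two-phase: ΣzᵢKᵢ = 1.0551 > 1 and Σzᵢ/Kᵢ = 1.8557 > 1, so g(0) = 0.0551 > 0 and g(1) = -0.8557 < 0.
Newton iteration, β⁰ = 0.32:
  β = 0.3200: g = -0.09631, g' = -0.5165 → β = 0.1335
  β = 0.1335: g = -0.00604, g' = -0.4623 → β = 0.1205
Converged at β = 0.1205.

β = 0.1205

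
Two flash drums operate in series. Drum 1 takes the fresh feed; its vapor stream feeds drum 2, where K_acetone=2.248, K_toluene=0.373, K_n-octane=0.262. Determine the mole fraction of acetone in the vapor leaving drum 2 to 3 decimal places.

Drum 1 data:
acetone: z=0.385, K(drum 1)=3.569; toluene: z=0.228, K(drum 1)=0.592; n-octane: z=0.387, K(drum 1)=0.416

Drum 1:
Material balance + equilibrium reduce to Σ zᵢ(Kᵢ−1)/(1+ψ₁(Kᵢ−1)) = 0.
Feasibility: ΣzᵢKᵢ = 1.670, Σzᵢ/Kᵢ = 1.423 — both > 1, two phases present.
Newton–Raphson from ψ₁ = 0.5:
  ψ₁ = 0.500: g = -0.0031, g' = -0.810 → ψ₁ = 0.496
Converged at ψ₁ = 0.496.
Drum-1 compositions:
  acetone: x = 0.169, y = 0.604
  toluene: x = 0.286, y = 0.169
  n-octane: x = 0.545, y = 0.227
Drum-2 feed = drum-1 vapor: z₂ = (0.6041, 0.1692, 0.2267).
Drum 2:
Material balance + equilibrium reduce to Σ zᵢ(Kᵢ−1)/(1+ψ₂(Kᵢ−1)) = 0.
Check two-phase: ΣzᵢKᵢ = 1.481 > 1 and Σzᵢ/Kᵢ = 1.588 > 1, so g(0) = 0.481 > 0 and g(1) = -0.588 < 0.
Newton–Raphson from ψ₂ = 0.43:
  ψ₂ = 0.430: g = 0.1003, g' = -0.788 → ψ₂ = 0.557
  ψ₂ = 0.557: g = -0.0026, g' = -0.841 → ψ₂ = 0.554
Converged at ψ₂ = 0.554.
  acetone: x = 0.357, y = 0.803
  toluene: x = 0.259, y = 0.097
  n-octane: x = 0.384, y = 0.100

y_acetone (drum 2) = 0.803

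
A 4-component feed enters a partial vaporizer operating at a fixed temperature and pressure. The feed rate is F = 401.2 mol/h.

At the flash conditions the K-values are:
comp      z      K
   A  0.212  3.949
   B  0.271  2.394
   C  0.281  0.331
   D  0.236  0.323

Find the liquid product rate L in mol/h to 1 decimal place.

Material balance + equilibrium reduce to Σ zᵢ(Kᵢ−1)/(1+V/F(Kᵢ−1)) = 0.
g(0) = ΣzᵢKᵢ − 1 = 0.655 and g(1) = 1 − Σzᵢ/Kᵢ = -0.746, so a root lies in (0, 1).
Iterate (Newton) starting at V/F = 0.49:
  V/F = 0.490: g = -0.0386, g' = -1.015 → V/F = 0.452
Converged at V/F = 0.452.
Then V = V/F·F = 0.4520·401.2 = 181.4 mol/h and L = F − V = 219.8 mol/h.

L = 219.8 mol/h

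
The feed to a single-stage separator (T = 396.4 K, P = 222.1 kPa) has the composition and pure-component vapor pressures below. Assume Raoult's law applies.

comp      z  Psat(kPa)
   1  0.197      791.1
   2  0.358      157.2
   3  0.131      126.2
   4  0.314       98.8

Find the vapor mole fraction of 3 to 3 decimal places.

y_3 = 0.080

Raoult's law: Kᵢ = Pᵢˢᵃᵗ/P = Pᵢˢᵃᵗ/222.1.
  K_1 = 791.1/222.1 = 3.56191, K_2 = 157.2/222.1 = 0.70779, K_3 = 126.2/222.1 = 0.56821, K_4 = 98.8/222.1 = 0.44484
Iterate (Newton) starting at ψ = 0.5:
  ψ = 0.500: g = -0.2147, g' = -0.516 → ψ = 0.084
  ψ = 0.084: g = 0.0669, g' = -1.042 → ψ = 0.148
  ψ = 0.148: g = 0.0064, g' = -0.856 → ψ = 0.155
Converged at ψ = 0.155.
Compositions from xᵢ = zᵢ/(1+ψ(Kᵢ−1)), yᵢ = Kᵢxᵢ:
  1: x = 0.141, y = 0.502
  2: x = 0.375, y = 0.265
  3: x = 0.140, y = 0.080
  4: x = 0.344, y = 0.153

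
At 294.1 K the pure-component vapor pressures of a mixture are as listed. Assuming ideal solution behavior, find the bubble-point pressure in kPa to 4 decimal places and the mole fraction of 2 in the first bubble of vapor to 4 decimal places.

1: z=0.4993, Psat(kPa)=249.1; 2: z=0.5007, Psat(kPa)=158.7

At the bubble point ψ → 0, so ΣzᵢKᵢ = 1 with Kᵢ = Pᵢˢᵃᵗ/P ⇒ P = ΣzᵢPᵢˢᵃᵗ.
P = 0.4993·249.1 + 0.5007·158.7 = 203.8367 kPa
yᵢ = zᵢPᵢˢᵃᵗ/P ⇒ y_2 = 0.5007·158.7/203.8367 = 0.3898

Pbub = 203.8367 kPa, y_2 = 0.3898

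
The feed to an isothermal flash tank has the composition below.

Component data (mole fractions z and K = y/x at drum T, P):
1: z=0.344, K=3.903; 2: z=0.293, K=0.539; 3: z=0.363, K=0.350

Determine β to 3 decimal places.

β = 0.378

Let β = V/F and solve Σ zᵢ(Kᵢ−1)/(1+β(Kᵢ−1)) = 0.
g(0) = ΣzᵢKᵢ − 1 = 0.628 and g(1) = 1 − Σzᵢ/Kᵢ = -0.669, so a root lies in (0, 1).
Iterate (Newton) starting at β = 0.44:
  β = 0.440: g = -0.0614, g' = -0.958 → β = 0.376
  β = 0.376: g = 0.0019, g' = -1.023 → β = 0.378
Converged at β = 0.378.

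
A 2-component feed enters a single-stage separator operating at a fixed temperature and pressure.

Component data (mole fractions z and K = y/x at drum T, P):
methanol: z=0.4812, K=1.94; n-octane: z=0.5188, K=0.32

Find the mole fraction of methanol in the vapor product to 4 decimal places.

Rachford–Rice: g(V/F) = Σ zᵢ(Kᵢ−1)/(1+V/F(Kᵢ−1)) = 0.
Feasibility: ΣzᵢKᵢ = 1.0995, Σzᵢ/Kᵢ = 1.8693 — both > 1, two phases present.
Newton–Raphson from V/F = 0.38:
  V/F = 0.3800: g = -0.14243, g' = -0.6670 → V/F = 0.1665
  V/F = 0.1665: g = -0.00670, g' = -0.6230 → V/F = 0.1557
Converged at V/F = 0.1557.
Compositions from xᵢ = zᵢ/(1+V/F(Kᵢ−1)), yᵢ = Kᵢxᵢ:
  methanol: x = 0.4198, y = 0.8143
  n-octane: x = 0.5802, y = 0.1857

y_methanol = 0.8143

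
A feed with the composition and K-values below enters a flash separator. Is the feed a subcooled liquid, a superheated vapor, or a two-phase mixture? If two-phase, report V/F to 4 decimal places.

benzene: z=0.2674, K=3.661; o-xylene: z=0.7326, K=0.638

ΣzᵢKᵢ = 1.4464; Σzᵢ/Kᵢ = 1.2213.
Both exceed 1, so a two-phase solution exists.
Let ψ = V/F and solve Σ zᵢ(Kᵢ−1)/(1+ψ(Kᵢ−1)) = 0.
Binary case is linear: z₁(K₁−1)(1+ψ(K₂−1)) + z₂(K₂−1)(1+ψ(K₁−1)) = 0
⇒ ψ = [z₁(K₁−1)+z₂(K₂−1)] / [−(K₁−1)(K₂−1)] = 0.44635/0.96328 = 0.4634

two-phase, V/F = 0.4634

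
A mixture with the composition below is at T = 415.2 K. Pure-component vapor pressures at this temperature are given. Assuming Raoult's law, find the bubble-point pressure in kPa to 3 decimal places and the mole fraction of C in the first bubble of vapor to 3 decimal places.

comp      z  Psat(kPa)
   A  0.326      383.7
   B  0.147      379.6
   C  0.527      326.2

At the bubble point ψ → 0, so ΣzᵢKᵢ = 1 with Kᵢ = Pᵢˢᵃᵗ/P ⇒ P = ΣzᵢPᵢˢᵃᵗ.
P = 0.326·383.7 + 0.147·379.6 + 0.527·326.2 = 352.795 kPa
yᵢ = zᵢPᵢˢᵃᵗ/P ⇒ y_C = 0.527·326.2/352.795 = 0.487

Pbub = 352.795 kPa, y_C = 0.487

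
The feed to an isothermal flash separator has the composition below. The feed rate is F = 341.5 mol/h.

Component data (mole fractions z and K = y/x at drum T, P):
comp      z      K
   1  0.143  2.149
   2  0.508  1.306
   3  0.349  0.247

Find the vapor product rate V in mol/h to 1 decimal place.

Let ψ = V/F and solve Σ zᵢ(Kᵢ−1)/(1+ψ(Kᵢ−1)) = 0.
g(0) = ΣzᵢKᵢ − 1 = 0.057 and g(1) = 1 − Σzᵢ/Kᵢ = -0.868, so a root lies in (0, 1).
Iterate (Newton) starting at ψ = 0.5:
  ψ = 0.500: g = -0.1823, g' = -0.621 → ψ = 0.206
  ψ = 0.206: g = -0.0321, g' = -0.443 → ψ = 0.134
  ψ = 0.134: g = -0.0005, g' = -0.430 → ψ = 0.133
Converged at ψ = 0.133.
Then V = ψ·F = 0.1327·341.5 = 45.3 mol/h and L = F − V = 296.2 mol/h.

V = 45.3 mol/h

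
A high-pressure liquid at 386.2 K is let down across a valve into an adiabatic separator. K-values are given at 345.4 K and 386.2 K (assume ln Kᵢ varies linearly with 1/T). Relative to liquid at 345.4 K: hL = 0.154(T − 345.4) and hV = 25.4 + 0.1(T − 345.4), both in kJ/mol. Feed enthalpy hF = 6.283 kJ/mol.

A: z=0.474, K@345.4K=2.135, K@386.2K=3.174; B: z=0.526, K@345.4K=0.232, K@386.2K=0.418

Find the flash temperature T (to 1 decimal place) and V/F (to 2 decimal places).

Adiabatic flash: solve Rachford–Rice at each trial T, then check hF = ψ·hV(T) + (1−ψ)·hL(T).
  T = 345.4 K: K = (2.135, 0.232), RR gives ψ = 0.154, H_out = 3.905 kJ/mol
  T = 386.2 K: K = (3.174, 0.418), RR gives ψ = 0.572, H_out = 19.563 kJ/mol
  T = 365.8 K: K = (2.632, 0.317), RR gives ψ = 0.371, H_out = 12.163 kJ/mol
  T = 355.6 K: K = (2.378, 0.272), RR gives ψ = 0.269, H_out = 8.267 kJ/mol
  T = 350.5 K: K = (2.255, 0.252), RR gives ψ = 0.214, H_out = 6.166 kJ/mol
  T = 353.1 K: K = (2.317, 0.262), RR gives ψ = 0.243, H_out = 7.254 kJ/mol
  T = 351.8 K: K = (2.286, 0.257), RR gives ψ = 0.229, H_out = 6.715 kJ/mol
Linear interpolation between T = 350.5 (H_out = 6.166) and T = 351.8 (H_out = 6.715) on hF = 6.283 gives T ≈ 350.8 K, at which ψ = 0.22.

T = 350.8 K, V/F = 0.22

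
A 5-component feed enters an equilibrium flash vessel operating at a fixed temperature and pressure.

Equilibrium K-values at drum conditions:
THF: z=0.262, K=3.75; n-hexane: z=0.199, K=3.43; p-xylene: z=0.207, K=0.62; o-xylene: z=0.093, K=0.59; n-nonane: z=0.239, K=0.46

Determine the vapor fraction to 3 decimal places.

ψ = 0.788

Let ψ = V/F and solve Σ zᵢ(Kᵢ−1)/(1+ψ(Kᵢ−1)) = 0.
Feasibility: ΣzᵢKᵢ = 1.958, Σzᵢ/Kᵢ = 1.139 — both > 1, two phases present.
Newton iteration, ψ⁰ = 0.5:
  ψ = 0.500: g = 0.1998, g' = -0.792 → ψ = 0.752
  ψ = 0.752: g = 0.0231, g' = -0.646 → ψ = 0.788
Converged at ψ = 0.788.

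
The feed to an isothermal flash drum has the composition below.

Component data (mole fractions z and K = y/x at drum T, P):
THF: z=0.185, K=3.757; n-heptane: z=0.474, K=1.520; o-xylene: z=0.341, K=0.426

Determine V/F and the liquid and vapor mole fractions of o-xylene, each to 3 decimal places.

V/F = 0.750, x_o-xylene = 0.599, y_o-xylene = 0.255

Material balance + equilibrium reduce to Σ zᵢ(Kᵢ−1)/(1+V/F(Kᵢ−1)) = 0.
Check two-phase: ΣzᵢKᵢ = 1.561 > 1 and Σzᵢ/Kᵢ = 1.162 > 1, so g(0) = 0.561 > 0 and g(1) = -0.162 < 0.
Newton iteration, V/F⁰ = 0.5:
  V/F = 0.500: g = 0.1355, g' = -0.550 → V/F = 0.746
  V/F = 0.746: g = 0.0020, g' = -0.561 → V/F = 0.750
Converged at V/F = 0.750.
Compositions from xᵢ = zᵢ/(1+V/F(Kᵢ−1)), yᵢ = Kᵢxᵢ:
  THF: x = 0.060, y = 0.227
  n-heptane: x = 0.341, y = 0.518
  o-xylene: x = 0.599, y = 0.255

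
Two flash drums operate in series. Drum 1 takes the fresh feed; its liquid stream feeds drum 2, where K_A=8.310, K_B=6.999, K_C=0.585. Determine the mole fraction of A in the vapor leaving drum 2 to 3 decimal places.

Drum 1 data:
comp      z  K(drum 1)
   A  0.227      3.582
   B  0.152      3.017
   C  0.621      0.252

Drum 1:
Material balance + equilibrium reduce to Σ zᵢ(Kᵢ−1)/(1+ψ₁(Kᵢ−1)) = 0.
Check two-phase: ΣzᵢKᵢ = 1.428 > 1 and Σzᵢ/Kᵢ = 2.578 > 1, so g(0) = 0.428 > 0 and g(1) = -1.578 < 0.
Iterate (Newton) starting at ψ₁ = 0.57:
  ψ₁ = 0.570: g = -0.4300, g' = -1.437 → ψ₁ = 0.271
  ψ₁ = 0.271: g = -0.0393, g' = -1.329 → ψ₁ = 0.241
  ψ₁ = 0.241: g = 0.0006, g' = -1.372 → ψ₁ = 0.242
Converged at ψ₁ = 0.242.
Drum-1 compositions:
  A: x = 0.140, y = 0.501
  B: x = 0.102, y = 0.308
  C: x = 0.758, y = 0.191
Drum-2 feed = drum-1 liquid: z₂ = (0.1398, 0.1022, 0.7580).
Drum 2:
Let ψ₂ = V/F and solve Σ zᵢ(Kᵢ−1)/(1+ψ₂(Kᵢ−1)) = 0.
Check two-phase: ΣzᵢKᵢ = 2.320 > 1 and Σzᵢ/Kᵢ = 1.327 > 1, so g(0) = 1.320 > 0 and g(1) = -0.327 < 0.
Newton–Raphson from ψ₂ = 0.5:
  ψ₂ = 0.500: g = -0.0242, g' = -0.782 → ψ₂ = 0.469
  ψ₂ = 0.469: g = 0.0008, g' = -0.835 → ψ₂ = 0.470
Converged at ψ₂ = 0.470.
  A: x = 0.032, y = 0.262
  B: x = 0.027, y = 0.187
  C: x = 0.942, y = 0.551

y_A (drum 2) = 0.262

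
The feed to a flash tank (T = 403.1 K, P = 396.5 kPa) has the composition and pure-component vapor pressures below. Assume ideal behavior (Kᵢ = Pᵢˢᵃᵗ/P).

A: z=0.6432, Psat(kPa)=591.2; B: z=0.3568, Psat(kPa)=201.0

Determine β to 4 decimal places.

β = 0.5779

Raoult's law: Kᵢ = Pᵢˢᵃᵗ/P = Pᵢˢᵃᵗ/396.5.
  K_A = 591.2/396.5 = 1.491047, K_B = 201.0/396.5 = 0.506936
Let β = V/F and solve Σ zᵢ(Kᵢ−1)/(1+β(Kᵢ−1)) = 0.
g(0) = ΣzᵢKᵢ − 1 = 0.1399 and g(1) = 1 − Σzᵢ/Kᵢ = -0.1352, so a root lies in (0, 1).
Newton iteration, β⁰ = 0.5:
  β = 0.5000: g = 0.02009, g' = -0.2528 → β = 0.5795
  β = 0.5795: g = -0.00043, g' = -0.2640 → β = 0.5779
Converged at β = 0.5779.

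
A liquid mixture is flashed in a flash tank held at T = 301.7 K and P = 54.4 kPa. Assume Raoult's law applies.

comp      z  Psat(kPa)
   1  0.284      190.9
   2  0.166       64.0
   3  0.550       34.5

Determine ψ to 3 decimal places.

Raoult's law: Kᵢ = Pᵢˢᵃᵗ/P = Pᵢˢᵃᵗ/54.4.
  K_1 = 190.9/54.4 = 3.50919, K_2 = 64.0/54.4 = 1.17647, K_3 = 34.5/54.4 = 0.63419
Rachford–Rice: g(ψ) = Σ zᵢ(Kᵢ−1)/(1+ψ(Kᵢ−1)) = 0.
Check two-phase: ΣzᵢKᵢ = 1.541 > 1 and Σzᵢ/Kᵢ = 1.089 > 1, so g(0) = 0.541 > 0 and g(1) = -0.089 < 0.
Newton–Raphson from ψ = 0.5:
  ψ = 0.500: g = 0.0968, g' = -0.466 → ψ = 0.707
  ψ = 0.707: g = 0.0114, g' = -0.370 → ψ = 0.738
  ψ = 0.738: g = 0.0001, g' = -0.362 → ψ = 0.739
Converged at ψ = 0.739.

ψ = 0.739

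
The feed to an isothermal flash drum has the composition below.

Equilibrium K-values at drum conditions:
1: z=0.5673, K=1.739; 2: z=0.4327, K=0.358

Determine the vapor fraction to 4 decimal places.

ψ = 0.2981

Rachford–Rice: g(ψ) = Σ zᵢ(Kᵢ−1)/(1+ψ(Kᵢ−1)) = 0.
Check two-phase: ΣzᵢKᵢ = 1.1414 > 1 and Σzᵢ/Kᵢ = 1.5349 > 1, so g(0) = 0.1414 > 0 and g(1) = -0.5349 < 0.
Binary case is linear: z₁(K₁−1)(1+ψ(K₂−1)) + z₂(K₂−1)(1+ψ(K₁−1)) = 0
⇒ ψ = [z₁(K₁−1)+z₂(K₂−1)] / [−(K₁−1)(K₂−1)] = 0.14144/0.47444 = 0.2981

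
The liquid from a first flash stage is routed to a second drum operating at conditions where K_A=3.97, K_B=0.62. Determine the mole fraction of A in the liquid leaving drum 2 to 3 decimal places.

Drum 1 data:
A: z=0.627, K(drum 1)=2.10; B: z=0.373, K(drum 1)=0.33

x_A (drum 2) = 0.113

Drum 1:
Material balance + equilibrium reduce to Σ zᵢ(Kᵢ−1)/(1+ψ₁(Kᵢ−1)) = 0.
g(0) = ΣzᵢKᵢ − 1 = 0.440 and g(1) = 1 − Σzᵢ/Kᵢ = -0.429, so a root lies in (0, 1).
Binary case is linear: z₁(K₁−1)(1+ψ₁(K₂−1)) + z₂(K₂−1)(1+ψ₁(K₁−1)) = 0
⇒ ψ₁ = [z₁(K₁−1)+z₂(K₂−1)] / [−(K₁−1)(K₂−1)] = 0.4398/0.7370 = 0.597
Drum-1 compositions:
  A: x = 0.379, y = 0.795
  B: x = 0.621, y = 0.205
Drum-2 feed = drum-1 liquid: z₂ = (0.3785, 0.6215).
Drum 2:
Material balance + equilibrium reduce to Σ zᵢ(Kᵢ−1)/(1+ψ₂(Kᵢ−1)) = 0.
g(0) = ΣzᵢKᵢ − 1 = 0.888 and g(1) = 1 − Σzᵢ/Kᵢ = -0.098, so a root lies in (0, 1).
Iterate (Newton) starting at ψ₂ = 0.5:
  ψ₂ = 0.500: g = 0.1609, g' = -0.677 → ψ₂ = 0.737
  ψ₂ = 0.737: g = 0.0243, g' = -0.501 → ψ₂ = 0.786
  ψ₂ = 0.786: g = 0.0005, g' = -0.483 → ψ₂ = 0.787
Converged at ψ₂ = 0.787.
  A: x = 0.113, y = 0.450
  B: x = 0.887, y = 0.550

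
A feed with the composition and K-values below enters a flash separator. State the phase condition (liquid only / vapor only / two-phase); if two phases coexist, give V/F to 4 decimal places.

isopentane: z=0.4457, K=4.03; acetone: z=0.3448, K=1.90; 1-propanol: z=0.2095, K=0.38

ΣzᵢKᵢ = 2.5309; Σzᵢ/Kᵢ = 0.8434.
Since Σzᵢ/Kᵢ < 1 the mixture is above its dew point — single vapor phase.

vapor only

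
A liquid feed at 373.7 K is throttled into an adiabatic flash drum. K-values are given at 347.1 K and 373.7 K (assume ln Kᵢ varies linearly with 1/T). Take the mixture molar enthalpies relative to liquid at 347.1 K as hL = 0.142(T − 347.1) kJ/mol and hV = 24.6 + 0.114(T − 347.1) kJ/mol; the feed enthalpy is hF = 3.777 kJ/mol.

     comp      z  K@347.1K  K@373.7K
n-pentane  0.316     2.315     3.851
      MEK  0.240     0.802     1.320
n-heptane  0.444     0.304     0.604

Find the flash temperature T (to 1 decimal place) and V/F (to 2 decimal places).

T = 349.2 K, V/F = 0.14

Adiabatic flash: solve Rachford–Rice at each trial T, then check hF = ψ·hV(T) + (1−ψ)·hL(T).
  T = 347.1 K: K = (2.315, 0.802, 0.304), RR gives ψ = 0.081, H_out = 1.984 kJ/mol
  T = 373.7 K: K = (3.851, 1.320, 0.604), RR gives ψ = 1.000, H_out = 27.632 kJ/mol
  T = 360.4 K: K = (3.014, 1.038, 0.434), RR gives ψ = 0.459, H_out = 13.018 kJ/mol
  T = 353.8 K: K = (2.651, 0.916, 0.365), RR gives ψ = 0.270, H_out = 7.534 kJ/mol
  T = 350.5 K: K = (2.481, 0.858, 0.334), RR gives ψ = 0.178, H_out = 4.843 kJ/mol
  T = 348.8 K: K = (2.397, 0.830, 0.319), RR gives ψ = 0.130, H_out = 3.431 kJ/mol
Linear interpolation between T = 348.8 (H_out = 3.431) and T = 350.5 (H_out = 4.843) on hF = 3.777 gives T ≈ 349.2 K, at which ψ = 0.14.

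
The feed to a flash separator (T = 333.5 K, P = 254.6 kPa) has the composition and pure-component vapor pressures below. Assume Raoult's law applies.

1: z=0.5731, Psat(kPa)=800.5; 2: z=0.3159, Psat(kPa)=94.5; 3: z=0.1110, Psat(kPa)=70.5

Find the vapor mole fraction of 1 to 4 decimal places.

y_1 = 0.7362

Raoult's law: Kᵢ = Pᵢˢᵃᵗ/P = Pᵢˢᵃᵗ/254.6.
  K_1 = 800.5/254.6 = 3.144148, K_2 = 94.5/254.6 = 0.371170, K_3 = 70.5/254.6 = 0.276905
Material balance + equilibrium reduce to Σ zᵢ(Kᵢ−1)/(1+ψ(Kᵢ−1)) = 0.
g(0) = ΣzᵢKᵢ − 1 = 0.9499 and g(1) = 1 − Σzᵢ/Kᵢ = -0.4342, so a root lies in (0, 1).
Newton iteration, ψ⁰ = 0.5:
  ψ = 0.5000: g = 0.17757, g' = -1.0218 → ψ = 0.6738
  ψ = 0.6738: g = 0.00143, g' = -1.0377 → ψ = 0.6752
Converged at ψ = 0.6752.
Compositions from xᵢ = zᵢ/(1+ψ(Kᵢ−1)), yᵢ = Kᵢxᵢ:
  1: x = 0.2341, y = 0.7362
  2: x = 0.5490, y = 0.2038
  3: x = 0.2169, y = 0.0601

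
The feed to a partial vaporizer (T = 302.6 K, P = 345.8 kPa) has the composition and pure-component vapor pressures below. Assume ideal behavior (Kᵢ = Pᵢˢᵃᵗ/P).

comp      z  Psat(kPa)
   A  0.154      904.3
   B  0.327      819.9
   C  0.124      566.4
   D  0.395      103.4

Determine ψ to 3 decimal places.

Raoult's law: Kᵢ = Pᵢˢᵃᵗ/P = Pᵢˢᵃᵗ/345.8.
  K_A = 904.3/345.8 = 2.61510, K_B = 819.9/345.8 = 2.37102, K_C = 566.4/345.8 = 1.63794, K_D = 103.4/345.8 = 0.29902
Iterate (Newton) starting at ψ = 0.5:
  ψ = 0.500: g = 0.0373, g' = -0.828 → ψ = 0.545
  ψ = 0.545: g = -0.0005, g' = -0.851 → ψ = 0.544
Converged at ψ = 0.544.

ψ = 0.544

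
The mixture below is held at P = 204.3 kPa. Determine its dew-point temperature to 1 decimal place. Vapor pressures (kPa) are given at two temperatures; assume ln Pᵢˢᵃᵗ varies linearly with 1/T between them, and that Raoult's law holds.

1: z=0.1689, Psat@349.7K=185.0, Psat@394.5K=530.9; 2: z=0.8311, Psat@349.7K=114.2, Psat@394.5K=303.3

T = 371.8 K

Dew-point temperature: Σzᵢ·P/Pᵢˢᵃᵗ(T) = 1. Interpolate ln Pᵢˢᵃᵗ = aᵢ + bᵢ/T.
  T = 349.7 K: ΣzᵢP/Pᵢˢᵃᵗ = 1.6733
  T = 394.5 K: ΣzᵢP/Pᵢˢᵃᵗ = 0.6248
  T = 372.1 K: ΣzᵢP/Pᵢˢᵃᵗ = 0.9926
  T = 360.9 K: ΣzᵢP/Pᵢˢᵃᵗ = 1.2783
  T = 366.5 K: ΣzᵢP/Pᵢˢᵃᵗ = 1.1242
  T = 369.3 K: ΣzᵢP/Pᵢˢᵃᵗ = 1.0559
Interpolating between 369.3 K and 372.1 K gives T ≈ 371.8 K.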